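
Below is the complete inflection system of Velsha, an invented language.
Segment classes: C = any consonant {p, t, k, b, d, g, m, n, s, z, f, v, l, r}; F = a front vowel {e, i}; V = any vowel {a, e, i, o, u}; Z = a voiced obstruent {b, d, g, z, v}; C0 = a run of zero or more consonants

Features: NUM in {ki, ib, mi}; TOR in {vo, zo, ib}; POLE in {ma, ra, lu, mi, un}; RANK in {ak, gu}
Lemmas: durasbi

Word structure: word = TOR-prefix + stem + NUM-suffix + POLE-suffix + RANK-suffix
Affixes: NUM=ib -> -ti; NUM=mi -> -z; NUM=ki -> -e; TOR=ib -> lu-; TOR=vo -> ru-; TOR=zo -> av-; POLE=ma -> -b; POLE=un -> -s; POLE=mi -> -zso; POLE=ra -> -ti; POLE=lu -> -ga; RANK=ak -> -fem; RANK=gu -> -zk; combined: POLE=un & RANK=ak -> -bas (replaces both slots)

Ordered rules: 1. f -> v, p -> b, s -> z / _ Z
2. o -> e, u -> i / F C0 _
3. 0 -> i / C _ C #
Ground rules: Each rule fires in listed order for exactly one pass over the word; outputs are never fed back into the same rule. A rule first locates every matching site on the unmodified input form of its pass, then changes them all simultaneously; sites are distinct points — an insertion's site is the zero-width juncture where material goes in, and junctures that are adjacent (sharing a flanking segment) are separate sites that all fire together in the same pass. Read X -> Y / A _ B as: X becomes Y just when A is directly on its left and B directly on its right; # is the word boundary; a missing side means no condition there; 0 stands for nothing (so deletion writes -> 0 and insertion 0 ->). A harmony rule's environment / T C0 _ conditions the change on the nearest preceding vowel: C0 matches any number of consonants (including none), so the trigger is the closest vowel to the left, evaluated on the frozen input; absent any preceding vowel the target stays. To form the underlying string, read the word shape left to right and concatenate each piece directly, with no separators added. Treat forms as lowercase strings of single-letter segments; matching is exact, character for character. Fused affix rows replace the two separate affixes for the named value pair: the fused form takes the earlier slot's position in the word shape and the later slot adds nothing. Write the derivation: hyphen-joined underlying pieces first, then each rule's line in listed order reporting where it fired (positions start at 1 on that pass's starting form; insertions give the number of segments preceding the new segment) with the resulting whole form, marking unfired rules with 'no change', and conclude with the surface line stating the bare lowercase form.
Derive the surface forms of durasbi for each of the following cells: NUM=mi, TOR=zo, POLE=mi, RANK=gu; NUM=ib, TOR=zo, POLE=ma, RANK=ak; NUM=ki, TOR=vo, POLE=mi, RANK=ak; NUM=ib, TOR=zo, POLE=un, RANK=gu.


cell NUM=mi, TOR=zo, POLE=mi, RANK=gu:
underlying: av-durasbi-z-zso-zk
1. f -> v, p -> b, s -> z / _ Z: fires at position(s) 7: avdurazbizzsozk
2. o -> e, u -> i / F C0 _: fires at position(s) 13: avdurazbizzsezk
3. 0 -> i / C _ C #: inserts after position(s) 14: avdurazbizzsezik
surface: avdurazbizzsezik

cell NUM=ib, TOR=zo, POLE=ma, RANK=ak:
underlying: av-durasbi-ti-b-fem
1. f -> v, p -> b, s -> z / _ Z: fires at position(s) 7: avdurazbitibfem
2. o -> e, u -> i / F C0 _: no change
3. 0 -> i / C _ C #: no change
surface: avdurazbitibfem

cell NUM=ki, TOR=vo, POLE=mi, RANK=ak:
underlying: ru-durasbi-e-zso-fem
1. f -> v, p -> b, s -> z / _ Z: fires at position(s) 7: rudurazbiezsofem
2. o -> e, u -> i / F C0 _: fires at position(s) 13: rudurazbiezsefem
3. 0 -> i / C _ C #: no change
surface: rudurazbiezsefem

cell NUM=ib, TOR=zo, POLE=un, RANK=gu:
underlying: av-durasbi-ti-s-zk
1. f -> v, p -> b, s -> z / _ Z: fires at position(s) 7, 12: avdurazbitizzk
2. o -> e, u -> i / F C0 _: no change
3. 0 -> i / C _ C #: inserts after position(s) 13: avdurazbitizzik
surface: avdurazbitizzik


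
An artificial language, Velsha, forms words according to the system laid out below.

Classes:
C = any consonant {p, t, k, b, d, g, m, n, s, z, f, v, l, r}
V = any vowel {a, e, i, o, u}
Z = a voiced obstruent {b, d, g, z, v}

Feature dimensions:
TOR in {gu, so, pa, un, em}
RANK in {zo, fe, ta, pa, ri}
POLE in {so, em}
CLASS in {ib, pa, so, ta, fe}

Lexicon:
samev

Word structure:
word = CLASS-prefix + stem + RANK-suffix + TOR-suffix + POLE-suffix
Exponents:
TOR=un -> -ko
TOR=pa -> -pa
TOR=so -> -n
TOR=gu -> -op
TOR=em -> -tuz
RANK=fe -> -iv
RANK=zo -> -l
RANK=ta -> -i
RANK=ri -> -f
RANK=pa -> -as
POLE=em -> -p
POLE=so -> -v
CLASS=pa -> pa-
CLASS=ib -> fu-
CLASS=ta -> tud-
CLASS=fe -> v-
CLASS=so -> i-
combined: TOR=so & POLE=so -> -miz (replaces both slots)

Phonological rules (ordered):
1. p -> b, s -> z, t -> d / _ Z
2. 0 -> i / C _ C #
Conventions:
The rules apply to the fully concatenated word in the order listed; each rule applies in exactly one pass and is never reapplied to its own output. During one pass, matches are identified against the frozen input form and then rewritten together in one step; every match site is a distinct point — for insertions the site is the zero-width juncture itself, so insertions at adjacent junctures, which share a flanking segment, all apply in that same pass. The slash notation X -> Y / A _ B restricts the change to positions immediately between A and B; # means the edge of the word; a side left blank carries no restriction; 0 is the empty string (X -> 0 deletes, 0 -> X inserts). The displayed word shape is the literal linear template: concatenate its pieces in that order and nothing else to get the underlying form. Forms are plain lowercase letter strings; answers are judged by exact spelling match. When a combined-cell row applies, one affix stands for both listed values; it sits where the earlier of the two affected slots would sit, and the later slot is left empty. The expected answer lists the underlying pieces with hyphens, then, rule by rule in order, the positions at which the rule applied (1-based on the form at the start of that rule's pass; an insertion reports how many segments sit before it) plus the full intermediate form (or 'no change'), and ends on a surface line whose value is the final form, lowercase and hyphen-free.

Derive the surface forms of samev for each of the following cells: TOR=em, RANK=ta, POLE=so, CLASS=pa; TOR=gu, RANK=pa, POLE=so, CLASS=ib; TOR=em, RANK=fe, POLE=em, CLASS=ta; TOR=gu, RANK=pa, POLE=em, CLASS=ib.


cell TOR=em, RANK=ta, POLE=so, CLASS=pa:
underlying: pa-samev-i-tuz-v
1. p -> b, s -> z, t -> d / _ Z: no change
2. 0 -> i / C _ C #: inserts after position(s) 11: pasamevituziv
surface: pasamevituziv

cell TOR=gu, RANK=pa, POLE=so, CLASS=ib:
underlying: fu-samev-as-op-v
1. p -> b, s -> z, t -> d / _ Z: fires at position(s) 11: fusamevasobv
2. 0 -> i / C _ C #: inserts after position(s) 11: fusamevasobiv
surface: fusamevasobiv

cell TOR=em, RANK=fe, POLE=em, CLASS=ta:
underlying: tud-samev-iv-tuz-p
1. p -> b, s -> z, t -> d / _ Z: no change
2. 0 -> i / C _ C #: inserts after position(s) 13: tudsamevivtuzip
surface: tudsamevivtuzip

cell TOR=gu, RANK=pa, POLE=em, CLASS=ib:
underlying: fu-samev-as-op-p
1. p -> b, s -> z, t -> d / _ Z: no change
2. 0 -> i / C _ C #: inserts after position(s) 11: fusamevasopip
surface: fusamevasopip


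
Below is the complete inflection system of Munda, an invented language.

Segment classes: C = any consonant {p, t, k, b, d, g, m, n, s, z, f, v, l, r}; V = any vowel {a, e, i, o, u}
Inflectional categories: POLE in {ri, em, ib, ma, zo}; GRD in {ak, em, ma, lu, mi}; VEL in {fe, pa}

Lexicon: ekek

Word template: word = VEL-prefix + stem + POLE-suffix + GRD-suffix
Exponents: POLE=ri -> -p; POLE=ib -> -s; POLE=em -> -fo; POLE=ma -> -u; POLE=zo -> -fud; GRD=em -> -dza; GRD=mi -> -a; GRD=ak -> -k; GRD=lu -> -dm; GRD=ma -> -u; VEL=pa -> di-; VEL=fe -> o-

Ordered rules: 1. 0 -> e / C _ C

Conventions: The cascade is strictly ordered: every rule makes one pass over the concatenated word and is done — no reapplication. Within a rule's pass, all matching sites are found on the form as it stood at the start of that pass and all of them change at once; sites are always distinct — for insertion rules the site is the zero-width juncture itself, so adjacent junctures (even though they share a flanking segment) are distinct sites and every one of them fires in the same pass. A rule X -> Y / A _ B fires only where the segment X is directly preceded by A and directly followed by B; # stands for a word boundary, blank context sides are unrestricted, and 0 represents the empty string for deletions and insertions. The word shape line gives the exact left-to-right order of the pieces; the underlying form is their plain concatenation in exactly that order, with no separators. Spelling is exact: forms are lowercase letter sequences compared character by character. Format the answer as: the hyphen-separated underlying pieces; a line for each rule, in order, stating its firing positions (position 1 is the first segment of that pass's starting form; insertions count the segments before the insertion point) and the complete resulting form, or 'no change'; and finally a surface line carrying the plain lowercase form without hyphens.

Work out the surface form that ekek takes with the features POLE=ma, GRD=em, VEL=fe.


underlying: o-ekek-u-dza
1. 0 -> e / C _ C: inserts after position(s) 7: oekekudeza
surface: oekekudeza


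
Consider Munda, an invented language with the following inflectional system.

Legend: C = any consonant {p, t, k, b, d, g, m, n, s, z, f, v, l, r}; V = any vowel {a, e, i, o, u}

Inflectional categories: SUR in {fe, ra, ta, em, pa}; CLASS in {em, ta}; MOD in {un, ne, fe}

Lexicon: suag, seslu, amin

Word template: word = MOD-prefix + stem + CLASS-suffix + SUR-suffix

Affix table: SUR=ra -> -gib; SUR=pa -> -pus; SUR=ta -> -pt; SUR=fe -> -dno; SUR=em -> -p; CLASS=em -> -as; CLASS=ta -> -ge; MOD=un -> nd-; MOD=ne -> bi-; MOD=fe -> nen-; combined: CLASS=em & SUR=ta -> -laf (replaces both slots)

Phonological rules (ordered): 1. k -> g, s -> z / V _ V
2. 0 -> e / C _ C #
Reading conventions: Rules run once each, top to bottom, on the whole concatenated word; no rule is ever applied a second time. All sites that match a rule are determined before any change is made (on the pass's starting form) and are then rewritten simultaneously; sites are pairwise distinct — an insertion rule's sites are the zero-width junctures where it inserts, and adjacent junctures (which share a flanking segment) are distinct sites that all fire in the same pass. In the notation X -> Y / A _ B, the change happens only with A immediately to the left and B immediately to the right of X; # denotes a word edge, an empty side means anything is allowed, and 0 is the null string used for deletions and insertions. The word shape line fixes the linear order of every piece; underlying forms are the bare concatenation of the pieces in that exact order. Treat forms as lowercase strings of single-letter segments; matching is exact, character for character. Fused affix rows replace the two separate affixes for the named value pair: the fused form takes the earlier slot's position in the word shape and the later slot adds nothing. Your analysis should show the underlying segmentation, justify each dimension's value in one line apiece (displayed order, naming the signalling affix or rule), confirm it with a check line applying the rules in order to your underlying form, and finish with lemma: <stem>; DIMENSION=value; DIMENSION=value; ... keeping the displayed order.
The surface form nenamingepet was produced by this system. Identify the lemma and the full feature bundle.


underlying: nen-amin-ge-pt
SUR=ta - signalled by the affix -pt
CLASS=ta - signalled by the affix -ge
MOD=fe - signalled by the affix nen-
check: nenamingept -> nenamingept -> nenamingepet
lemma: amin; SUR=ta; CLASS=ta; MOD=fe


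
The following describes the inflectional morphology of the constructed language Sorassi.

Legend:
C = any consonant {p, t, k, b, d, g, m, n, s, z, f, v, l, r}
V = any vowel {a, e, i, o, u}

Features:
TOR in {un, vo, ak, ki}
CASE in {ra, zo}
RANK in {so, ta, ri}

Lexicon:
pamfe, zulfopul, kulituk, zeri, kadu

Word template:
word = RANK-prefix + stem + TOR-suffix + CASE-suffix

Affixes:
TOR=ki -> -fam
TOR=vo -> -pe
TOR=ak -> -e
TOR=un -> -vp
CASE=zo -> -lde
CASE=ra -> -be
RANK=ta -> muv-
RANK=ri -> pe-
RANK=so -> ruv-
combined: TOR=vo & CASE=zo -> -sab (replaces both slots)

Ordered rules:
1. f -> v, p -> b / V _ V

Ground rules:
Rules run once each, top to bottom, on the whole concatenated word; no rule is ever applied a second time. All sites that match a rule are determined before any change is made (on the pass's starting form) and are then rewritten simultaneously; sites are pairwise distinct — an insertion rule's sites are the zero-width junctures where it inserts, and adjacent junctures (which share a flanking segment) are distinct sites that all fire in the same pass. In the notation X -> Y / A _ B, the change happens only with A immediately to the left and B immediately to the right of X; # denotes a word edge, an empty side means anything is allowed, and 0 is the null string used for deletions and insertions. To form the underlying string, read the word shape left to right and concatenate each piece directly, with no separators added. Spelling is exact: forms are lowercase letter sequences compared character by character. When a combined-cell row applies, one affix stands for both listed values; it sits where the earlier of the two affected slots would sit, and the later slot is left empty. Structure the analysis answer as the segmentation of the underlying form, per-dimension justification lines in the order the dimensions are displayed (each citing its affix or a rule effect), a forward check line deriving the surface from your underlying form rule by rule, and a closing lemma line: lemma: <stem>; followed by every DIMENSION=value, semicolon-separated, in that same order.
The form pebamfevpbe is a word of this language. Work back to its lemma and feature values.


underlying: pe-pamfe-vp-be
TOR=un - signalled by the affix -vp
CASE=ra - signalled by the affix -be
RANK=ri - signalled by the affix pe-
check: pepamfevpbe -> pebamfevpbe
lemma: pamfe; TOR=un; CASE=ra; RANK=ri


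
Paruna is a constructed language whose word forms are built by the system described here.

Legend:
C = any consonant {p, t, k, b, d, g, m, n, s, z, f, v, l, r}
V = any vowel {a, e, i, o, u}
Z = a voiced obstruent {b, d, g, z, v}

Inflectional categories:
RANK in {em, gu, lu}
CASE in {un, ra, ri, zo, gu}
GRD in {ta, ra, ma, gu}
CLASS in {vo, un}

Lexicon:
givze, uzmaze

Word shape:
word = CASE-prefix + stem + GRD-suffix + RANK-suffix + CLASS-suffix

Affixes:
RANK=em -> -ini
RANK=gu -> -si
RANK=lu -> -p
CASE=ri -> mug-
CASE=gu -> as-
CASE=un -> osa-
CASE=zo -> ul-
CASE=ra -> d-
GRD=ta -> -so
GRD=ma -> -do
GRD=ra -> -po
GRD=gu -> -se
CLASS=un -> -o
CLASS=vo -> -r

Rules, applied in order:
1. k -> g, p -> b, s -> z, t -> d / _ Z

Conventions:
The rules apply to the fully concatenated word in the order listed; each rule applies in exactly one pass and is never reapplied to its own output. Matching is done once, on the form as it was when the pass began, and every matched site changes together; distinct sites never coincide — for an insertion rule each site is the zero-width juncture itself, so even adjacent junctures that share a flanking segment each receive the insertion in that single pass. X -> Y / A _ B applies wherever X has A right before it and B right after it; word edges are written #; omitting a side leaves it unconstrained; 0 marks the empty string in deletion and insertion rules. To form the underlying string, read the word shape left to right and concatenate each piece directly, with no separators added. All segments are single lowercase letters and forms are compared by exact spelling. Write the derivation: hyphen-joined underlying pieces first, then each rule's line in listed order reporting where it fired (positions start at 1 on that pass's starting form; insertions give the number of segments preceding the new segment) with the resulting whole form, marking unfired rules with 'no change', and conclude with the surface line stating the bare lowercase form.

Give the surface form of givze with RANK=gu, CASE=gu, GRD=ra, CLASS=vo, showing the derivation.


underlying: as-givze-po-si-r
1. k -> g, p -> b, s -> z, t -> d / _ Z: fires at position(s) 2: azgivzeposir
surface: azgivzeposir


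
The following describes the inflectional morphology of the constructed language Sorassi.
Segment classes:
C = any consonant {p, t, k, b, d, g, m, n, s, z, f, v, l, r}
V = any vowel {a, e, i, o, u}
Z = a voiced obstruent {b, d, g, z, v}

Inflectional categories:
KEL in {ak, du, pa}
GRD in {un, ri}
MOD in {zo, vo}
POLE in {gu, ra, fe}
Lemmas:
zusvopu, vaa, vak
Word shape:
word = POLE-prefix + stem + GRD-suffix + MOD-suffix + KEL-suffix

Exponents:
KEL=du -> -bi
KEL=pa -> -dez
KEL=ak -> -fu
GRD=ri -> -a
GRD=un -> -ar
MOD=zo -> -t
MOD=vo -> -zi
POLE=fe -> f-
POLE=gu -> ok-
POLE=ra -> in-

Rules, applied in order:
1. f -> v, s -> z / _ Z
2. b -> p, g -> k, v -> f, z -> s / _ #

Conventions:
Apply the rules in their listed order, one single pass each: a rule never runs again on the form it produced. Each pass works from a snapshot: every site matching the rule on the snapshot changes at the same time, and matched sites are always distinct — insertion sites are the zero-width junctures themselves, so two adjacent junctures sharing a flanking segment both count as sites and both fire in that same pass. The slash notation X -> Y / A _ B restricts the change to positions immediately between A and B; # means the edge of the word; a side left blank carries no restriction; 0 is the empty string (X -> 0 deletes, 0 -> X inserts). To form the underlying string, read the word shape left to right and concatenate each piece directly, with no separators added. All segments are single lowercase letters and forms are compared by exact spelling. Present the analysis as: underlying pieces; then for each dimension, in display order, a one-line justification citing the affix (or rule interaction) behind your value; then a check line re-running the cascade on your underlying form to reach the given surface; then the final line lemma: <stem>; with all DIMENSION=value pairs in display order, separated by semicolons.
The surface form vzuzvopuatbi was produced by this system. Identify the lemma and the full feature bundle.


underlying: f-zusvopu-a-t-bi
KEL=du - signalled by the affix -bi
GRD=ri - signalled by the affix -a
MOD=zo - signalled by the affix -t
POLE=fe - signalled by the affix f-
check: fzusvopuatbi -> vzuzvopuatbi -> vzuzvopuatbi
lemma: zusvopu; KEL=du; GRD=ri; MOD=zo; POLE=fe


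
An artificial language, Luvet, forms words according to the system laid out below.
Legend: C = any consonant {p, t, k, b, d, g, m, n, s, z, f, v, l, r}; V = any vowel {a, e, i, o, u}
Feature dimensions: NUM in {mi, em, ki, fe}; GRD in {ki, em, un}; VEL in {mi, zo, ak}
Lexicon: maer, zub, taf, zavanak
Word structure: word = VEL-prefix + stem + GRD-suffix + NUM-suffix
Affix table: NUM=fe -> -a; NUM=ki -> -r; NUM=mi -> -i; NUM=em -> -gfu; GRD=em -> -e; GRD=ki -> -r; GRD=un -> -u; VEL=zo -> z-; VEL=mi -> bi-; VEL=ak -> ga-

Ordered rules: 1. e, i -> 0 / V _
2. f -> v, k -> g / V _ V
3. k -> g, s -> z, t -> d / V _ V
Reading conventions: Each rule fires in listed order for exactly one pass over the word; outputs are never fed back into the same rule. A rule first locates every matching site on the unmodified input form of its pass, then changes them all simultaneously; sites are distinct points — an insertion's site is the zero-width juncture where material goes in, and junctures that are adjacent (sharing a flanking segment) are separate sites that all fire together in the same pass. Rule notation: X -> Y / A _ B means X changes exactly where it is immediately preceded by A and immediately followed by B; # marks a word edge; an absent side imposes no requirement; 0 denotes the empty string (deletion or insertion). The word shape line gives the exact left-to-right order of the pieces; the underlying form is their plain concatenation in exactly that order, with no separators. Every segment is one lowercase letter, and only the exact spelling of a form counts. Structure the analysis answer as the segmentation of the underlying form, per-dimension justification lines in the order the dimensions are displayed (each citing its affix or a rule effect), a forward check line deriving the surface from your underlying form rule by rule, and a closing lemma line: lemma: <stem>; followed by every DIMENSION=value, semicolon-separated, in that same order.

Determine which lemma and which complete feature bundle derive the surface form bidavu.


underlying: bi-taf-u-i
NUM=mi - signalled by the affix -i
GRD=un - signalled by the affix -u
VEL=mi - signalled by the affix bi-
check: bitafui -> bitafu -> bitavu -> bidavu
lemma: taf; NUM=mi; GRD=un; VEL=mi


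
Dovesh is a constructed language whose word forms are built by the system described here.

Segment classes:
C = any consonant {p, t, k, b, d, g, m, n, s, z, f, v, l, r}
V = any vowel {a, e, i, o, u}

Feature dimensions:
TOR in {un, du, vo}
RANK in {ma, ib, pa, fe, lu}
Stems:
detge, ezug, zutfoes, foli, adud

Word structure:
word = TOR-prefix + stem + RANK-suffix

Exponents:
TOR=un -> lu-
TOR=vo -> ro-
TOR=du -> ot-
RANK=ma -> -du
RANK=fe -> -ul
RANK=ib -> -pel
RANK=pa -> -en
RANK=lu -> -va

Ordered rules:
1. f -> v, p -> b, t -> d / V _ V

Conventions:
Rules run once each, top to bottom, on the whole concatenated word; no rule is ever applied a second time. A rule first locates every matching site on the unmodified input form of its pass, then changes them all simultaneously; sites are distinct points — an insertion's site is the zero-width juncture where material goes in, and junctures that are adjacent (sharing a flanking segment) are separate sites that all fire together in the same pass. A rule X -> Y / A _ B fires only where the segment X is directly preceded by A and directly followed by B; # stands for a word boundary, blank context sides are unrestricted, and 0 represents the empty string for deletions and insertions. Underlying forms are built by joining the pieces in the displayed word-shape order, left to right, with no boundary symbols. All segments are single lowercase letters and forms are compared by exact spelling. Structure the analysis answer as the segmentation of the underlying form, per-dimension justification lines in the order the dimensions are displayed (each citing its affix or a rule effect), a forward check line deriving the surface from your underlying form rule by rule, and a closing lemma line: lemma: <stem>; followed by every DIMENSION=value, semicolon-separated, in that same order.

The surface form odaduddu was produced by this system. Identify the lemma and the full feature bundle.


underlying: ot-adud-du
TOR=du - signalled by the affix ot-
RANK=ma - signalled by the affix -du
check: otaduddu -> odaduddu
lemma: adud; TOR=du; RANK=ma


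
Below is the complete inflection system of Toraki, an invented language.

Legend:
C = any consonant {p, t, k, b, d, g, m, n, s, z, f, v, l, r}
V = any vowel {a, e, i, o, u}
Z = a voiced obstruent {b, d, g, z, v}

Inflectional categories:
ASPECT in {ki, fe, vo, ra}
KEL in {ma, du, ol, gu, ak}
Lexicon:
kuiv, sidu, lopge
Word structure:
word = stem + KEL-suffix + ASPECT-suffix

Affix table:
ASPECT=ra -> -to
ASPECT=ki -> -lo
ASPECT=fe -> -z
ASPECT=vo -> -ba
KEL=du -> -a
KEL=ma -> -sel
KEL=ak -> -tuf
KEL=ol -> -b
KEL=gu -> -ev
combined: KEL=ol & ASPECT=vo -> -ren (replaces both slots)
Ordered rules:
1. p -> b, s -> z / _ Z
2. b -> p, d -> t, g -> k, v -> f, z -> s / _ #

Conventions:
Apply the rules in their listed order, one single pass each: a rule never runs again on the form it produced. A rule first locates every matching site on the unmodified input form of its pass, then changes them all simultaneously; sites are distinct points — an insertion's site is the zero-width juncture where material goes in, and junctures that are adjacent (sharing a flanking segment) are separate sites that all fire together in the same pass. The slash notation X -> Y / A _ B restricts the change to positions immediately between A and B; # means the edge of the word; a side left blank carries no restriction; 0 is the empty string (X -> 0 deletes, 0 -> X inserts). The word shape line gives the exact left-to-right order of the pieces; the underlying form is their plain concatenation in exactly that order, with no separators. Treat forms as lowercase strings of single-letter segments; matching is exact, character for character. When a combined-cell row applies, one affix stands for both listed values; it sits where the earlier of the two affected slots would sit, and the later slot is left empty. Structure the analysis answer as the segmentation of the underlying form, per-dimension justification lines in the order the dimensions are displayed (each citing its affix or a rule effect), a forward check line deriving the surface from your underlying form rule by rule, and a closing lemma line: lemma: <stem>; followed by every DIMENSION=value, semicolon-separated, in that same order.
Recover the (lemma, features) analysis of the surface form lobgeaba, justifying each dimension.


underlying: lopge-a-ba
ASPECT=vo - signalled by the affix -ba
KEL=du - signalled by the affix -a
check: lopgeaba -> lobgeaba -> lobgeaba
lemma: lopge; ASPECT=vo; KEL=du


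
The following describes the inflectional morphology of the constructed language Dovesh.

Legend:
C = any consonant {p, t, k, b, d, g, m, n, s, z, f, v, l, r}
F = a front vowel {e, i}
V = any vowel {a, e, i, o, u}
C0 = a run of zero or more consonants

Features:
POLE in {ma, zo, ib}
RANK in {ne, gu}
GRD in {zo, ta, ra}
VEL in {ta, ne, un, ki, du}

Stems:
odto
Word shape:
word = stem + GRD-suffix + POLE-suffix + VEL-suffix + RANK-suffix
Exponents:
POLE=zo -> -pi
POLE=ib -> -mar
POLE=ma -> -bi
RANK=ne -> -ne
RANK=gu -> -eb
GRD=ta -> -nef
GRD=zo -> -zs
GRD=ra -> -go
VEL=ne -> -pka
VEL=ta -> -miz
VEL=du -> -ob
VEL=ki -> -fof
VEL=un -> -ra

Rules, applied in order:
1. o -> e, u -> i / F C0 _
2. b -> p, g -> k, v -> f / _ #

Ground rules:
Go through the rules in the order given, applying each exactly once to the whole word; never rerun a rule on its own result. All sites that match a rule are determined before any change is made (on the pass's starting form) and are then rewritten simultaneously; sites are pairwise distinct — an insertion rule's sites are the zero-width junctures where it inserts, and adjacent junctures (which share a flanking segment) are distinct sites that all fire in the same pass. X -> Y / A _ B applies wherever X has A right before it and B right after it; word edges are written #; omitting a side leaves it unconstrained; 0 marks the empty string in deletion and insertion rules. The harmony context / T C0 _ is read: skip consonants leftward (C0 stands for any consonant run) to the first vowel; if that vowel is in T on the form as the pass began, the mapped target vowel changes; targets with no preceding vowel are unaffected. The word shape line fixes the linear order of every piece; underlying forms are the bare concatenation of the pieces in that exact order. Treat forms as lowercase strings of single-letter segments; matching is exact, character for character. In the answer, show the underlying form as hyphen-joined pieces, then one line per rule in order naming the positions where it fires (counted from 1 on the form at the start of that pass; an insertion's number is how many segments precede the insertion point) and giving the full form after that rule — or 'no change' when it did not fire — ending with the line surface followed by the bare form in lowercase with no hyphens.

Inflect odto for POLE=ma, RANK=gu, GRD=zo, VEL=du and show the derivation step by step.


underlying: odto-zs-bi-ob-eb
1. o -> e, u -> i / F C0 _: fires at position(s) 9: odtozsbiebeb
2. b -> p, g -> k, v -> f / _ #: fires at position(s) 12: odtozsbiebep
surface: odtozsbiebep


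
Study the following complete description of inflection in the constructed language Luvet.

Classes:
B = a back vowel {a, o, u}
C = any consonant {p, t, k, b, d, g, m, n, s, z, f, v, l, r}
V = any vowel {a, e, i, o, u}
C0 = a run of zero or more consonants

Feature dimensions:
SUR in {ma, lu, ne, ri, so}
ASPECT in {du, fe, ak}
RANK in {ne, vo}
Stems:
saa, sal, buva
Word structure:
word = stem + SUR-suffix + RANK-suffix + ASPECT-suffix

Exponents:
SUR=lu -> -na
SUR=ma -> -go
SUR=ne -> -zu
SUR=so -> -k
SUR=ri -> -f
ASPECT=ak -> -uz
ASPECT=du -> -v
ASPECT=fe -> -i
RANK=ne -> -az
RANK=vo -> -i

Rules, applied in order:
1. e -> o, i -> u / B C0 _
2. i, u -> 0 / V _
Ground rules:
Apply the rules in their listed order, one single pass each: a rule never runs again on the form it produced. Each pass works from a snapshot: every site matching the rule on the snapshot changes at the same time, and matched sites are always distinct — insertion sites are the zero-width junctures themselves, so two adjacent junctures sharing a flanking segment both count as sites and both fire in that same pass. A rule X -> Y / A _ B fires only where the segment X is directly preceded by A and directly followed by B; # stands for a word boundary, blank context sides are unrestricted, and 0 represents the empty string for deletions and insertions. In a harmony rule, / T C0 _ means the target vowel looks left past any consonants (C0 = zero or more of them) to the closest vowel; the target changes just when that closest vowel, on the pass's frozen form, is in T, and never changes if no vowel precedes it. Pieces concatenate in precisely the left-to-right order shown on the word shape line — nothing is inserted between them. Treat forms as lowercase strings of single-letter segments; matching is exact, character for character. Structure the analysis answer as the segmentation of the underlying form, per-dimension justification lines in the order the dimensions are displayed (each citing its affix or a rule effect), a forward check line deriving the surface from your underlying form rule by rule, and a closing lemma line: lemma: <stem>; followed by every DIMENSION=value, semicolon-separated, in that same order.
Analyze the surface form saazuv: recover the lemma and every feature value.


underlying: saa-zu-i-v
SUR=ne - signalled by the affix -zu
ASPECT=du - signalled by the affix -v
RANK=vo - signalled by the affix -i
check: saazuiv -> saazuuv -> saazuv
lemma: saa; SUR=ne; ASPECT=du; RANK=vo


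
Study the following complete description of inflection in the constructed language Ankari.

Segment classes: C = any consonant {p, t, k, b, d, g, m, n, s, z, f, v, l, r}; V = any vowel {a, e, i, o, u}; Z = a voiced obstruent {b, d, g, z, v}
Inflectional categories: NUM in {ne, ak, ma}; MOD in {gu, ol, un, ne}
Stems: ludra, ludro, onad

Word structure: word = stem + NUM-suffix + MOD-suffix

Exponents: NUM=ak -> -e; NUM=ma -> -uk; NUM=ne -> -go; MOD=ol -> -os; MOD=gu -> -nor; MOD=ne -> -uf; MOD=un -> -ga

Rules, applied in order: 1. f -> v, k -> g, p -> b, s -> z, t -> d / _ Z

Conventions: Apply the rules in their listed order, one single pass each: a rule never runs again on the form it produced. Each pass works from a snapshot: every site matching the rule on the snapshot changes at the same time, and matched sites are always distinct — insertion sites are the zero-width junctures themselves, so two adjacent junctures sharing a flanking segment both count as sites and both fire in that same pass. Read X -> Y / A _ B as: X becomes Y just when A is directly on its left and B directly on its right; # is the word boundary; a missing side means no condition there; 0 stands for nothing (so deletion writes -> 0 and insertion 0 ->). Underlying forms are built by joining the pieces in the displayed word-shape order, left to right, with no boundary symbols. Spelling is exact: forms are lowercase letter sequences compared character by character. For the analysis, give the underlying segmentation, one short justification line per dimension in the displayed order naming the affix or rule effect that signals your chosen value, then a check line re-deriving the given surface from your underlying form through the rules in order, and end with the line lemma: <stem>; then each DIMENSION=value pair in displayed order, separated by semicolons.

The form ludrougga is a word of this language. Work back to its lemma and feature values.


underlying: ludro-uk-ga
NUM=ma - signalled by the affix -uk
MOD=un - signalled by the affix -ga
check: ludroukga -> ludrougga
lemma: ludro; NUM=ma; MOD=un


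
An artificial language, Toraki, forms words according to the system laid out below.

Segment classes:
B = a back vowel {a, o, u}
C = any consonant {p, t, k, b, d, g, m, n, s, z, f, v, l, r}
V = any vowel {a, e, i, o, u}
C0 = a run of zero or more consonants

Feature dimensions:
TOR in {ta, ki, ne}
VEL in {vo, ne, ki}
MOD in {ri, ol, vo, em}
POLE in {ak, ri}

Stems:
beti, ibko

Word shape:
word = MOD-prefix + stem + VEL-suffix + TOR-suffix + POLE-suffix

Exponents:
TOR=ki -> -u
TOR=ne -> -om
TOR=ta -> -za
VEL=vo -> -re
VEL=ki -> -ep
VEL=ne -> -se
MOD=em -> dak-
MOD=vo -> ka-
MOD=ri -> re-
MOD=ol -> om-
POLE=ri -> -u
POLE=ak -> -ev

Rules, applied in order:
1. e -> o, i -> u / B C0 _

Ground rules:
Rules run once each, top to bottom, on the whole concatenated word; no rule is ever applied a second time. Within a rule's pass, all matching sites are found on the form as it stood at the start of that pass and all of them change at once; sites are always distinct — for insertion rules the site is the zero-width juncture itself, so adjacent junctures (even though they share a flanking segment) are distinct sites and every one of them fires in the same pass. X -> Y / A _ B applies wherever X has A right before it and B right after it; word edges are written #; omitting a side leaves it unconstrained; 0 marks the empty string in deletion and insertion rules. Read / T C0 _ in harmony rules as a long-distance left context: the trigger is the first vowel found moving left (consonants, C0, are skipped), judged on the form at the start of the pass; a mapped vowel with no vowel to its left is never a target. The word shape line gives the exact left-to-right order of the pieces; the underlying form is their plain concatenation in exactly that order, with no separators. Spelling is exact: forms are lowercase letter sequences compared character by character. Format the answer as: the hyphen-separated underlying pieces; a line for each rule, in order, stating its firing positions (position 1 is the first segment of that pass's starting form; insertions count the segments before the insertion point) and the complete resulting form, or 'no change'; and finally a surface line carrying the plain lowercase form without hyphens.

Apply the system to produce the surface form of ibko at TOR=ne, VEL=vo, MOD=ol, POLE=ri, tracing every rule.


underlying: om-ibko-re-om-u
1. e -> o, i -> u / B C0 _: fires at position(s) 3, 8: omubkoroomu
surface: omubkoroomu


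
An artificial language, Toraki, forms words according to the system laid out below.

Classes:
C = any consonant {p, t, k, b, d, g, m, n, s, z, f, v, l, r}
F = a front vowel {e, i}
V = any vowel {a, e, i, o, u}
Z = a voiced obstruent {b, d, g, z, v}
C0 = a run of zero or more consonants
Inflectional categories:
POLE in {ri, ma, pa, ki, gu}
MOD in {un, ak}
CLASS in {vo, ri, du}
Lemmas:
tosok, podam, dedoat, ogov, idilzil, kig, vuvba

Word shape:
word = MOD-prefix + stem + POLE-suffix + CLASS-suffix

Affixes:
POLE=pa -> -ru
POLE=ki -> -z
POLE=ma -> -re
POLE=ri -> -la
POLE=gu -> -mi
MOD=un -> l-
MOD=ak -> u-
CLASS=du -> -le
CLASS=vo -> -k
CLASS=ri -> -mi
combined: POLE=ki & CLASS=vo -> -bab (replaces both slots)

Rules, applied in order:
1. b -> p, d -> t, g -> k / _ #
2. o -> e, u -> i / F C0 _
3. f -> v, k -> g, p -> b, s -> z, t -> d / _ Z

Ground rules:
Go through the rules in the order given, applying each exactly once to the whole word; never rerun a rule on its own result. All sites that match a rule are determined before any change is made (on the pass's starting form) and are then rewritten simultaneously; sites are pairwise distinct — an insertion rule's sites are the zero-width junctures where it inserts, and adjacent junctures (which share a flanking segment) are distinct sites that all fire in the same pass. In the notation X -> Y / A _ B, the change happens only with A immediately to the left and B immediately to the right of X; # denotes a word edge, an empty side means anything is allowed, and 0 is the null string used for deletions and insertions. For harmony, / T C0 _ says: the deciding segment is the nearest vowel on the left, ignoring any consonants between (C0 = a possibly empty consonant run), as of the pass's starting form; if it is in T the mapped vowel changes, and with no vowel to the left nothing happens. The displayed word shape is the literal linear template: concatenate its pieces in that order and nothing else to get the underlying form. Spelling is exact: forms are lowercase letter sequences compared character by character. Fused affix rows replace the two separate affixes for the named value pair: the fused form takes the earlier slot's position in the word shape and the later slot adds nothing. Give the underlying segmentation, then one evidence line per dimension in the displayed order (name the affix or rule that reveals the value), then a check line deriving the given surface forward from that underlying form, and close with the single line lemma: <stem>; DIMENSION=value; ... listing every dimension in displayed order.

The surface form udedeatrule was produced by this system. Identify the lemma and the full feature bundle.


underlying: u-dedoat-ru-le
POLE=pa - signalled by the affix -ru
MOD=ak - signalled by the affix u-
CLASS=du - signalled by the affix -le
check: udedoatrule -> udedoatrule -> udedeatrule -> udedeatrule
lemma: dedoat; POLE=pa; MOD=ak; CLASS=du


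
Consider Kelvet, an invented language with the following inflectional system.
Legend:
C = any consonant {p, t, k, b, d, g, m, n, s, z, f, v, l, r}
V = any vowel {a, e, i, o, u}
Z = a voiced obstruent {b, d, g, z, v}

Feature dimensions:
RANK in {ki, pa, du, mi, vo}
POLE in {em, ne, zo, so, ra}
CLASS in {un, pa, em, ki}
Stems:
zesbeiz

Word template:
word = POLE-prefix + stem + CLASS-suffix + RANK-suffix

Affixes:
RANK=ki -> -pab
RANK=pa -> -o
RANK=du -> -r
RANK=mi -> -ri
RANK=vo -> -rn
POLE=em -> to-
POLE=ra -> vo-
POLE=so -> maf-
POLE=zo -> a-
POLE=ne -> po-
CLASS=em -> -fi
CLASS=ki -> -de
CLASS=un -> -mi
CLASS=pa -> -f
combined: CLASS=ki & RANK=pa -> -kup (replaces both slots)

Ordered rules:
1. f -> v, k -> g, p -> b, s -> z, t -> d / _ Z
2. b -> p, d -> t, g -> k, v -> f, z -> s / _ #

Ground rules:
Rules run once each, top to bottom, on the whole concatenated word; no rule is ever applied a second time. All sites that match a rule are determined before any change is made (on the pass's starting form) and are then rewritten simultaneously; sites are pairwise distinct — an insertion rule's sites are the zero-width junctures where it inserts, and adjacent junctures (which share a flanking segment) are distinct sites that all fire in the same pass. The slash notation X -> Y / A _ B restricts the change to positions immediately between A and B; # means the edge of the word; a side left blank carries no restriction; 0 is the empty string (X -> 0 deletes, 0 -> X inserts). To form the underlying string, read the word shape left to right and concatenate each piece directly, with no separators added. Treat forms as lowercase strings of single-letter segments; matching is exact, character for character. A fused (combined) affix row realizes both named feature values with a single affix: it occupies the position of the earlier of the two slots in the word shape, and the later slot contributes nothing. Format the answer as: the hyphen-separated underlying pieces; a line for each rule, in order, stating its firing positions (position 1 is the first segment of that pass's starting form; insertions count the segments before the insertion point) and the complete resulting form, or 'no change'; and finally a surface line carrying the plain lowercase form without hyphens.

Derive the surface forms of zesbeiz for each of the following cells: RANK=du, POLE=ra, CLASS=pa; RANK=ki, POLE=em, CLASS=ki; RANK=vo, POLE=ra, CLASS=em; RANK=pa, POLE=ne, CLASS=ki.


cell RANK=du, POLE=ra, CLASS=pa:
underlying: vo-zesbeiz-f-r
1. f -> v, k -> g, p -> b, s -> z, t -> d / _ Z: fires at position(s) 5: vozezbeizfr
2. b -> p, d -> t, g -> k, v -> f, z -> s / _ #: no change
surface: vozezbeizfr

cell RANK=ki, POLE=em, CLASS=ki:
underlying: to-zesbeiz-de-pab
1. f -> v, k -> g, p -> b, s -> z, t -> d / _ Z: fires at position(s) 5: tozezbeizdepab
2. b -> p, d -> t, g -> k, v -> f, z -> s / _ #: fires at position(s) 14: tozezbeizdepap
surface: tozezbeizdepap

cell RANK=vo, POLE=ra, CLASS=em:
underlying: vo-zesbeiz-fi-rn
1. f -> v, k -> g, p -> b, s -> z, t -> d / _ Z: fires at position(s) 5: vozezbeizfirn
2. b -> p, d -> t, g -> k, v -> f, z -> s / _ #: no change
surface: vozezbeizfirn

cell RANK=pa, POLE=ne, CLASS=ki:
underlying: po-zesbeiz-kup
1. f -> v, k -> g, p -> b, s -> z, t -> d / _ Z: fires at position(s) 5: pozezbeizkup
2. b -> p, d -> t, g -> k, v -> f, z -> s / _ #: no change
surface: pozezbeizkup
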